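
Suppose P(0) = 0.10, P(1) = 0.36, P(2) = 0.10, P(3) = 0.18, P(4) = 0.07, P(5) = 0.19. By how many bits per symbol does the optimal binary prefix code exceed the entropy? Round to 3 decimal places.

Entropy H = −Σ p log₂ p ≈ 2.3641 bits.
Huffman merges: 7/100+1/10→17/100; 1/10+17/100→27/100; 9/50+19/100→37/100; 27/100+9/25→63/100; 37/100+63/100→1. L = 61/25 ≈ 2.4400.
L − H = 2.4400 − 2.3641 = 0.076 bits.

0.076 bits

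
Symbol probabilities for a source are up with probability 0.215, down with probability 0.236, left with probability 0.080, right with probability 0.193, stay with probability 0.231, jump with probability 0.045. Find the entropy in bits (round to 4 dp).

2.4076 bits

H = −Σ pᵢ log₂ pᵢ.
−0.215·log₂(0.215) = 0.4768
−0.236·log₂(0.236) = 0.4916
−0.080·log₂(0.080) = 0.2915
−0.193·log₂(0.193) = 0.4581
−0.231·log₂(0.231) = 0.4883
−0.045·log₂(0.045) = 0.2013
Sum ≈ 2.4076 → 2.4076 bits.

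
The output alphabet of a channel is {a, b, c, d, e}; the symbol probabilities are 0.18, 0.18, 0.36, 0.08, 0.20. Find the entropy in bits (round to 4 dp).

H = −Σ pᵢ log₂ pᵢ.
−0.18·log₂(0.18) = 0.4453
−0.18·log₂(0.18) = 0.4453
−0.36·log₂(0.36) = 0.5306
−0.08·log₂(0.08) = 0.2915
−0.20·log₂(0.20) = 0.4644
Sum ≈ 2.1771 → 2.1771 bits.

2.1771 bits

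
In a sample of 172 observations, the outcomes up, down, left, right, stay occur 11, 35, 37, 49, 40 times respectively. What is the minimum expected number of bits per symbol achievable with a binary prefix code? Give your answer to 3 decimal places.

2.267 bits/symbol

Probabilities are the counts divided by 172.
Repeatedly combine the two least-probable nodes; the expected code length is the sum of the merged weights.
merge 11/172 + 35/172 → 23/86
merge 37/172 + 10/43 → 77/172
merge 23/86 + 49/172 → 95/172
merge 77/172 + 95/172 → 1
L = 23/86 + 77/172 + 95/172 + 1 = 195/86 ≈ 2.267 bits/symbol.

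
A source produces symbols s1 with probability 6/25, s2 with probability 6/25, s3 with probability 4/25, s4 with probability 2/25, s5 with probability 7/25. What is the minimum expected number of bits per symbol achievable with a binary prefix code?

2.24 bits/symbol

Repeatedly combine the two least-probable nodes; the expected code length is the sum of the merged weights.
merge 2/25 + 4/25 → 6/25
merge 6/25 + 6/25 → 12/25
merge 6/25 + 7/25 → 13/25
merge 12/25 + 13/25 → 1
L = 6/25 + 12/25 + 13/25 + 1 = 56/25 = 2.24 bits/symbol.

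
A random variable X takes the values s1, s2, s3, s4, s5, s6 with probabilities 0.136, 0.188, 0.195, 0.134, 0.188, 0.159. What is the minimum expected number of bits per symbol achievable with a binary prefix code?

2.617 bits/symbol

Repeatedly combine the two least-probable nodes; the expected code length is the sum of the merged weights.
merge 67/500 + 17/125 → 27/100
merge 159/1000 + 47/250 → 347/1000
merge 47/250 + 39/200 → 383/1000
merge 27/100 + 347/1000 → 617/1000
merge 383/1000 + 617/1000 → 1
L = 27/100 + 347/1000 + 383/1000 + 617/1000 + 1 = 2617/1000 = 2.617 bits/symbol.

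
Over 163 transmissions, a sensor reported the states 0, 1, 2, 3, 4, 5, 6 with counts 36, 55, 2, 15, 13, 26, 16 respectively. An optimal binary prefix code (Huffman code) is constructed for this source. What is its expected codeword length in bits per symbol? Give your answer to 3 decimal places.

2.534 bits/symbol

Probabilities are the counts divided by 163.
Repeatedly combine the two least-probable nodes; the expected code length is the sum of the merged weights.
merge 2/163 + 13/163 → 15/163
merge 15/163 + 15/163 → 30/163
merge 16/163 + 26/163 → 42/163
merge 30/163 + 36/163 → 66/163
merge 42/163 + 55/163 → 97/163
merge 66/163 + 97/163 → 1
L = 15/163 + 30/163 + 42/163 + 66/163 + 97/163 + 1 = 413/163 ≈ 2.534 bits/symbol.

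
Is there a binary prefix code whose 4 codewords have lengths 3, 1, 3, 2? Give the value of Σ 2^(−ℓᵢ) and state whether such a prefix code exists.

With common denominator 2^3 = 8: Σ 2^(−ℓᵢ) = 1/8 + 4/8 + 1/8 + 2/8 = 8/8 = 1.
Kraft's inequality requires Σ ≤ 1; here Σ = 1 ≤ 1, so such a prefix code exists.

1; yes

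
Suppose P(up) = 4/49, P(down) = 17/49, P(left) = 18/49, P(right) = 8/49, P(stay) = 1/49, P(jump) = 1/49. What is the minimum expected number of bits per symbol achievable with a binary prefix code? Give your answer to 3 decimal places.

Repeatedly combine the two least-probable nodes; the expected code length is the sum of the merged weights.
merge 1/49 + 1/49 → 2/49
merge 2/49 + 4/49 → 6/49
merge 6/49 + 8/49 → 2/7
merge 2/7 + 17/49 → 31/49
merge 18/49 + 31/49 → 1
L = 2/49 + 6/49 + 2/7 + 31/49 + 1 = 102/49 ≈ 2.082 bits/symbol.

2.082 bits/symbol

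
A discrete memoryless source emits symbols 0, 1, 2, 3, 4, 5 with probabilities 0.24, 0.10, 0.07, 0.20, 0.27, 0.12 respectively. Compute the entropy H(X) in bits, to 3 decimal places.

H = −Σ pᵢ log₂ pᵢ.
−0.24·log₂(0.24) = 0.4941
−0.10·log₂(0.10) = 0.3322
−0.07·log₂(0.07) = 0.2686
−0.20·log₂(0.20) = 0.4644
−0.27·log₂(0.27) = 0.5100
−0.12·log₂(0.12) = 0.3671
Sum ≈ 2.4364 → 2.436 bits.

2.436 bits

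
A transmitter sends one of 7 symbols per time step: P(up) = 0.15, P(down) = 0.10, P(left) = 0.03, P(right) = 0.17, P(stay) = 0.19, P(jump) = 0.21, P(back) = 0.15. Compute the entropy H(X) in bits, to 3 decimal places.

2.668 bits

H = −Σ pᵢ log₂ pᵢ.
−0.15·log₂(0.15) = 0.4105
−0.10·log₂(0.10) = 0.3322
−0.03·log₂(0.03) = 0.1518
−0.17·log₂(0.17) = 0.4346
−0.19·log₂(0.19) = 0.4552
−0.21·log₂(0.21) = 0.4728
−0.15·log₂(0.15) = 0.4105
Sum ≈ 2.6677 → 2.668 bits.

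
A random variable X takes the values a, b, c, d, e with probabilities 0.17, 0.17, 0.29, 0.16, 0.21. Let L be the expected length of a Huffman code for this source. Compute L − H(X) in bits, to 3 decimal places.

Entropy H = −Σ p log₂ p ≈ 2.2829 bits.
Huffman merges: 4/25+17/100→33/100; 17/100+21/100→19/50; 29/100+33/100→31/50; 19/50+31/50→1. L = 233/100 ≈ 2.3300.
L − H = 2.3300 − 2.2829 = 0.047 bits.

0.047 bits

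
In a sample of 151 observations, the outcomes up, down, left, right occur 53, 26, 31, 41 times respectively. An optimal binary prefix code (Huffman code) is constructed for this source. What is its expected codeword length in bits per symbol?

Probabilities are the counts divided by 151.
Repeatedly combine the two least-probable nodes; the expected code length is the sum of the merged weights.
merge 26/151 + 31/151 → 57/151
merge 41/151 + 53/151 → 94/151
merge 57/151 + 94/151 → 1
L = 57/151 + 94/151 + 1 = 2 bits/symbol.

2 bits/symbol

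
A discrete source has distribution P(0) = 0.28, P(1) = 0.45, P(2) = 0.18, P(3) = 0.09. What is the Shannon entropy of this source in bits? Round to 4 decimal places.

H = −Σ pᵢ log₂ pᵢ.
−0.28·log₂(0.28) = 0.5142
−0.45·log₂(0.45) = 0.5184
−0.18·log₂(0.18) = 0.4453
−0.09·log₂(0.09) = 0.3127
Sum ≈ 1.7906 → 1.7906 bits.

1.7906 bits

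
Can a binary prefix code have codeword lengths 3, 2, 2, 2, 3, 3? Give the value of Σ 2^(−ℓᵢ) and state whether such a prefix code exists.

With common denominator 2^3 = 8: Σ 2^(−ℓᵢ) = 1/8 + 2/8 + 2/8 + 2/8 + 1/8 + 1/8 = 9/8 = 1.125.
Kraft's inequality requires Σ ≤ 1; here Σ = 1.125 > 1, so no such prefix code exists.

1.125; no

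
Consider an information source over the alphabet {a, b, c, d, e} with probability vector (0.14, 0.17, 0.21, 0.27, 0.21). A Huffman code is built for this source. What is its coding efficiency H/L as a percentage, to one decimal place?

99.0%

Entropy H = −Σ p log₂ p ≈ 2.2874 bits.
Huffman merges: 7/50+17/100→31/100; 21/100+21/100→21/50; 27/100+31/100→29/50; 21/50+29/50→1. L = 231/100 ≈ 2.3100.
Efficiency = H/L = 2.2874/2.3100 = 99.0%.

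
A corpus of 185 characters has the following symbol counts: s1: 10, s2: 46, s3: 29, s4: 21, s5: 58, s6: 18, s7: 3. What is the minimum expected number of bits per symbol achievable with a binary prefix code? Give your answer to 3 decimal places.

2.508 bits/symbol

Probabilities are the counts divided by 185.
Repeatedly combine the two least-probable nodes; the expected code length is the sum of the merged weights.
merge 3/185 + 2/37 → 13/185
merge 13/185 + 18/185 → 31/185
merge 21/185 + 29/185 → 10/37
merge 31/185 + 46/185 → 77/185
merge 10/37 + 58/185 → 108/185
merge 77/185 + 108/185 → 1
L = 13/185 + 31/185 + 10/37 + 77/185 + 108/185 + 1 = 464/185 ≈ 2.508 bits/symbol.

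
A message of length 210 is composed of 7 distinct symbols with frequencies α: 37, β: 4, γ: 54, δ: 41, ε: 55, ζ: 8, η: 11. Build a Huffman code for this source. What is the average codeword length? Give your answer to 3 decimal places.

2.452 bits/symbol

Probabilities are the counts divided by 210.
Repeatedly combine the two least-probable nodes; the expected code length is the sum of the merged weights.
merge 2/105 + 4/105 → 2/35
merge 11/210 + 2/35 → 23/210
merge 23/210 + 37/210 → 2/7
merge 41/210 + 9/35 → 19/42
merge 11/42 + 2/7 → 23/42
merge 19/42 + 23/42 → 1
L = 2/35 + 23/210 + 2/7 + 19/42 + 23/42 + 1 = 103/42 ≈ 2.452 bits/symbol.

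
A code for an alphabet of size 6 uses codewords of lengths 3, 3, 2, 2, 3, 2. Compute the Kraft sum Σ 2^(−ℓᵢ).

1.125

With common denominator 2^3 = 8: Σ 2^(−ℓᵢ) = 1/8 + 1/8 + 2/8 + 2/8 + 1/8 + 2/8 = 9/8 = 1.125.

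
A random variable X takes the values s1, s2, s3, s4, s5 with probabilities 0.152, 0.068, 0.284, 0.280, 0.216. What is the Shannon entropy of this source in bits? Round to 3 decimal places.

2.184 bits

H = −Σ pᵢ log₂ pᵢ.
−0.152·log₂(0.152) = 0.4131
−0.068·log₂(0.068) = 0.2637
−0.284·log₂(0.284) = 0.5158
−0.280·log₂(0.280) = 0.5142
−0.216·log₂(0.216) = 0.4776
Sum ≈ 2.1844 → 2.184 bits.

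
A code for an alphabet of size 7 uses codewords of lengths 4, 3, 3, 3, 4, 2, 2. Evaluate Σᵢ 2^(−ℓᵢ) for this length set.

With common denominator 2^4 = 16: Σ 2^(−ℓᵢ) = 1/16 + 2/16 + 2/16 + 2/16 + 1/16 + 4/16 + 4/16 = 16/16 = 1.

1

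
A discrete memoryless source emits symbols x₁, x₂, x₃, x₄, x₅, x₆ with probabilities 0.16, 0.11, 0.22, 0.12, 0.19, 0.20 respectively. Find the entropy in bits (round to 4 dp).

H = −Σ pᵢ log₂ pᵢ.
−0.16·log₂(0.16) = 0.4230
−0.11·log₂(0.11) = 0.3503
−0.22·log₂(0.22) = 0.4806
−0.12·log₂(0.12) = 0.3671
−0.19·log₂(0.19) = 0.4552
−0.20·log₂(0.20) = 0.4644
Sum ≈ 2.5406 → 2.5406 bits.

2.5406 bits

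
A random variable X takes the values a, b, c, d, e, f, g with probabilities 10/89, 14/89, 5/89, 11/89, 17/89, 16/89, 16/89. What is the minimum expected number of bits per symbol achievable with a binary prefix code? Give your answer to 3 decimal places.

2.798 bits/symbol

Repeatedly combine the two least-probable nodes; the expected code length is the sum of the merged weights.
merge 5/89 + 10/89 → 15/89
merge 11/89 + 14/89 → 25/89
merge 15/89 + 16/89 → 31/89
merge 16/89 + 17/89 → 33/89
merge 25/89 + 31/89 → 56/89
merge 33/89 + 56/89 → 1
L = 15/89 + 25/89 + 31/89 + 33/89 + 56/89 + 1 = 249/89 ≈ 2.798 bits/symbol.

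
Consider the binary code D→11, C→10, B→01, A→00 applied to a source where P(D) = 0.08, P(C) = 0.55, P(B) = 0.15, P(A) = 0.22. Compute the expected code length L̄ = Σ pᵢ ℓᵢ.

L̄ = Σ pᵢ·ℓᵢ = 0.08·2 + 0.55·2 + 0.15·2 + 0.22·2 = 2 bits/symbol.

2 bits/symbol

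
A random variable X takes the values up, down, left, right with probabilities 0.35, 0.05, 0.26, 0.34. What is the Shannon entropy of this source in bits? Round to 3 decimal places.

H = −Σ pᵢ log₂ pᵢ.
−0.35·log₂(0.35) = 0.5301
−0.05·log₂(0.05) = 0.2161
−0.26·log₂(0.26) = 0.5053
−0.34·log₂(0.34) = 0.5292
Sum ≈ 1.7807 → 1.781 bits.

1.781 bits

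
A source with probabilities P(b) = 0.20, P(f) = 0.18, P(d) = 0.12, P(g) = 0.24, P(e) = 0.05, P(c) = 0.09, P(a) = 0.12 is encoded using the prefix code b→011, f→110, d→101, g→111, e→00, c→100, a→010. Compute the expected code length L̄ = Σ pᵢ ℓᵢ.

L̄ = Σ pᵢ·ℓᵢ = 0.20·3 + 0.18·3 + 0.12·3 + 0.24·3 + 0.05·2 + 0.09·3 + 0.12·3 = 2.95 bits/symbol.

2.95 bits/symbol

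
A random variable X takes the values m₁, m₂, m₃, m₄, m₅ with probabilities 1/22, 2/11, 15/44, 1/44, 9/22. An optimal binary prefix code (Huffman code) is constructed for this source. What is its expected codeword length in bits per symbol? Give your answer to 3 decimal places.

1.909 bits/symbol

Repeatedly combine the two least-probable nodes; the expected code length is the sum of the merged weights.
merge 1/44 + 1/22 → 3/44
merge 3/44 + 2/11 → 1/4
merge 1/4 + 15/44 → 13/22
merge 9/22 + 13/22 → 1
L = 3/44 + 1/4 + 13/22 + 1 = 21/11 ≈ 1.909 bits/symbol.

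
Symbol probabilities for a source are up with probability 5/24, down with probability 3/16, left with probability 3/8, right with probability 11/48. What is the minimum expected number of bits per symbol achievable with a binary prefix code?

2 bits/symbol

Repeatedly combine the two least-probable nodes; the expected code length is the sum of the merged weights.
merge 3/16 + 5/24 → 19/48
merge 11/48 + 3/8 → 29/48
merge 19/48 + 29/48 → 1
L = 19/48 + 29/48 + 1 = 2 bits/symbol.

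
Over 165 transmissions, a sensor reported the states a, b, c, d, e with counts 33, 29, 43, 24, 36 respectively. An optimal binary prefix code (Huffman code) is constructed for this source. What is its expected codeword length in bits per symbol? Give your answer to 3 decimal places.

Probabilities are the counts divided by 165.
Repeatedly combine the two least-probable nodes; the expected code length is the sum of the merged weights.
merge 8/55 + 29/165 → 53/165
merge 1/5 + 12/55 → 23/55
merge 43/165 + 53/165 → 32/55
merge 23/55 + 32/55 → 1
L = 53/165 + 23/55 + 32/55 + 1 = 383/165 ≈ 2.321 bits/symbol.

2.321 bits/symbol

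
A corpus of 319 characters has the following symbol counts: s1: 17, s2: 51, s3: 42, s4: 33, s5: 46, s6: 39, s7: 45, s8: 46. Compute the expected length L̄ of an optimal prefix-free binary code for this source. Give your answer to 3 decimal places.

Probabilities are the counts divided by 319.
Repeatedly combine the two least-probable nodes; the expected code length is the sum of the merged weights.
merge 17/319 + 3/29 → 50/319
merge 39/319 + 42/319 → 81/319
merge 45/319 + 46/319 → 91/319
merge 46/319 + 50/319 → 96/319
merge 51/319 + 81/319 → 12/29
merge 91/319 + 96/319 → 17/29
merge 12/29 + 17/29 → 1
L = 50/319 + 81/319 + 91/319 + 96/319 + 12/29 + 17/29 + 1 = 956/319 ≈ 2.997 bits/symbol.

2.997 bits/symbol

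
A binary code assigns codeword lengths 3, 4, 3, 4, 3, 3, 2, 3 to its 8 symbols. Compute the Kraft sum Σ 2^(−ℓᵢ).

1

With common denominator 2^4 = 16: Σ 2^(−ℓᵢ) = 2/16 + 1/16 + 2/16 + 1/16 + 2/16 + 2/16 + 4/16 + 2/16 = 16/16 = 1.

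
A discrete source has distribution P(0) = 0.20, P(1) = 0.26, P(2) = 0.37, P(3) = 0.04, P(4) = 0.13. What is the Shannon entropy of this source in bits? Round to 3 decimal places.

H = −Σ pᵢ log₂ pᵢ.
−0.20·log₂(0.20) = 0.4644
−0.26·log₂(0.26) = 0.5053
−0.37·log₂(0.37) = 0.5307
−0.04·log₂(0.04) = 0.1858
−0.13·log₂(0.13) = 0.3826
Sum ≈ 2.0688 → 2.069 bits.

2.069 bits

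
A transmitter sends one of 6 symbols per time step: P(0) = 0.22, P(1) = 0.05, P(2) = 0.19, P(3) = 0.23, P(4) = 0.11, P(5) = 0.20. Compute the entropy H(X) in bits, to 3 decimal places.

2.454 bits

H = −Σ pᵢ log₂ pᵢ.
−0.22·log₂(0.22) = 0.4806
−0.05·log₂(0.05) = 0.2161
−0.19·log₂(0.19) = 0.4552
−0.23·log₂(0.23) = 0.4877
−0.11·log₂(0.11) = 0.3503
−0.20·log₂(0.20) = 0.4644
Sum ≈ 2.4542 → 2.454 bits.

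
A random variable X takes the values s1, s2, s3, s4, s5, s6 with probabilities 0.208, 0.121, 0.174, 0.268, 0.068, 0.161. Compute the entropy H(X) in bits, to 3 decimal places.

H = −Σ pᵢ log₂ pᵢ.
−0.208·log₂(0.208) = 0.4712
−0.121·log₂(0.121) = 0.3687
−0.174·log₂(0.174) = 0.4390
−0.268·log₂(0.268) = 0.5091
−0.068·log₂(0.068) = 0.2637
−0.161·log₂(0.161) = 0.4242
Sum ≈ 2.4759 → 2.476 bits.

2.476 bits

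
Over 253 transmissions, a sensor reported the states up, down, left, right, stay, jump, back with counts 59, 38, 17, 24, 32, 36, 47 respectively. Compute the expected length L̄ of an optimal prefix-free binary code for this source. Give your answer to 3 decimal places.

Probabilities are the counts divided by 253.
Repeatedly combine the two least-probable nodes; the expected code length is the sum of the merged weights.
merge 17/253 + 24/253 → 41/253
merge 32/253 + 36/253 → 68/253
merge 38/253 + 41/253 → 79/253
merge 47/253 + 59/253 → 106/253
merge 68/253 + 79/253 → 147/253
merge 106/253 + 147/253 → 1
L = 41/253 + 68/253 + 79/253 + 106/253 + 147/253 + 1 = 694/253 ≈ 2.743 bits/symbol.

2.743 bits/symbol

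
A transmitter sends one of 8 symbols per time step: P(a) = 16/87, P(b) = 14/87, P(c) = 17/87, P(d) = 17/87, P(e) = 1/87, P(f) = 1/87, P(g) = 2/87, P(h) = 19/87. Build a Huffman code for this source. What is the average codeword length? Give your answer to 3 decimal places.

Repeatedly combine the two least-probable nodes; the expected code length is the sum of the merged weights.
merge 1/87 + 1/87 → 2/87
merge 2/87 + 2/87 → 4/87
merge 4/87 + 14/87 → 6/29
merge 16/87 + 17/87 → 11/29
merge 17/87 + 6/29 → 35/87
merge 19/87 + 11/29 → 52/87
merge 35/87 + 52/87 → 1
L = 2/87 + 4/87 + 6/29 + 11/29 + 35/87 + 52/87 + 1 = 77/29 ≈ 2.655 bits/symbol.

2.655 bits/symbol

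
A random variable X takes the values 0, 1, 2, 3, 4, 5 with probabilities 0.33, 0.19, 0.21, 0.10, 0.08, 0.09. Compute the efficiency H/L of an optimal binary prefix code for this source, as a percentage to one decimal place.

98.0%

Entropy H = −Σ p log₂ p ≈ 2.3922 bits.
Huffman merges: 2/25+9/100→17/100; 1/10+17/100→27/100; 19/100+21/100→2/5; 27/100+33/100→3/5; 2/5+3/5→1. L = 61/25 ≈ 2.4400.
Efficiency = H/L = 2.3922/2.4400 = 98.0%.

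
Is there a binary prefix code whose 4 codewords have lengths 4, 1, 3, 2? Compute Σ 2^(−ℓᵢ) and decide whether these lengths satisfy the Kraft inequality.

0.9375; yes

With common denominator 2^4 = 16: Σ 2^(−ℓᵢ) = 1/16 + 8/16 + 2/16 + 4/16 = 15/16 = 0.9375.
Kraft's inequality requires Σ ≤ 1; here Σ = 0.9375 ≤ 1, so such a prefix code exists.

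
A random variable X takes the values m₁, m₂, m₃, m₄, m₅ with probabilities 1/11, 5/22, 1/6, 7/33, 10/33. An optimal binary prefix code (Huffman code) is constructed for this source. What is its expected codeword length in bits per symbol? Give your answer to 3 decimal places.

2.258 bits/symbol

Repeatedly combine the two least-probable nodes; the expected code length is the sum of the merged weights.
merge 1/11 + 1/6 → 17/66
merge 7/33 + 5/22 → 29/66
merge 17/66 + 10/33 → 37/66
merge 29/66 + 37/66 → 1
L = 17/66 + 29/66 + 37/66 + 1 = 149/66 ≈ 2.258 bits/symbol.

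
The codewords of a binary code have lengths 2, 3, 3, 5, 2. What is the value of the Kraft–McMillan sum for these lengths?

With common denominator 2^5 = 32: Σ 2^(−ℓᵢ) = 8/32 + 4/32 + 4/32 + 1/32 + 8/32 = 25/32 = 0.78125.

0.78125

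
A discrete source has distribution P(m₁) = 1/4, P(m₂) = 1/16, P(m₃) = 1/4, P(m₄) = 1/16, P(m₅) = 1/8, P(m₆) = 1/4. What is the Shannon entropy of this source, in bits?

Each probability is a power of 1/2, so log₂(1/p) is an integer.
H = Σ p·log₂(1/p) = 1/4·2 + 1/16·4 + 1/4·2 + 1/16·4 + 1/8·3 + 1/4·2 = 2.375 bits.

2.375 bits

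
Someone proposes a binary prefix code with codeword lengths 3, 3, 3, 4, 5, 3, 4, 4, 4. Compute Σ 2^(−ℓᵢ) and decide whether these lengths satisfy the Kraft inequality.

With common denominator 2^5 = 32: Σ 2^(−ℓᵢ) = 4/32 + 4/32 + 4/32 + 2/32 + 1/32 + 4/32 + 2/32 + 2/32 + 2/32 = 25/32 = 0.78125.
Kraft's inequality requires Σ ≤ 1; here Σ = 0.78125 ≤ 1, so such a prefix code exists.

0.78125; yes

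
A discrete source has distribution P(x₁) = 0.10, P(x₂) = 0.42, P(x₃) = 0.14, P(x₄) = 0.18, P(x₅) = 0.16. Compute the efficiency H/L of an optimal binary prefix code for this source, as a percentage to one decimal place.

Entropy H = −Σ p log₂ p ≈ 2.1233 bits.
Huffman merges: 1/10+7/50→6/25; 4/25+9/50→17/50; 6/25+17/50→29/50; 21/50+29/50→1. L = 54/25 ≈ 2.1600.
Efficiency = H/L = 2.1233/2.1600 = 98.3%.

98.3%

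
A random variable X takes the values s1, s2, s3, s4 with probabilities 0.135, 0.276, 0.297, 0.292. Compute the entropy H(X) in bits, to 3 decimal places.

1.941 bits

H = −Σ pᵢ log₂ pᵢ.
−0.135·log₂(0.135) = 0.3900
−0.276·log₂(0.276) = 0.5126
−0.297·log₂(0.297) = 0.5202
−0.292·log₂(0.292) = 0.5186
Sum ≈ 1.9414 → 1.941 bits.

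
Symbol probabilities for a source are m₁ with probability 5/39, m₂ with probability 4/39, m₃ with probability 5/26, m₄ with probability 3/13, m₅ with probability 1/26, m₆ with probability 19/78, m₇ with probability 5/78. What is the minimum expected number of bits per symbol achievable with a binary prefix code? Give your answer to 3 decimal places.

Repeatedly combine the two least-probable nodes; the expected code length is the sum of the merged weights.
merge 1/26 + 5/78 → 4/39
merge 4/39 + 4/39 → 8/39
merge 5/39 + 5/26 → 25/78
merge 8/39 + 3/13 → 17/39
merge 19/78 + 25/78 → 22/39
merge 17/39 + 22/39 → 1
L = 4/39 + 8/39 + 25/78 + 17/39 + 22/39 + 1 = 205/78 ≈ 2.628 bits/symbol.

2.628 bits/symbol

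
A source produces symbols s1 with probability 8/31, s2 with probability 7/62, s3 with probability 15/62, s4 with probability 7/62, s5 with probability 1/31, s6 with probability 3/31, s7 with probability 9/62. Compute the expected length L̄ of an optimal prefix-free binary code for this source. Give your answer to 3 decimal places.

2.629 bits/symbol

Repeatedly combine the two least-probable nodes; the expected code length is the sum of the merged weights.
merge 1/31 + 3/31 → 4/31
merge 7/62 + 7/62 → 7/31
merge 4/31 + 9/62 → 17/62
merge 7/31 + 15/62 → 29/62
merge 8/31 + 17/62 → 33/62
merge 29/62 + 33/62 → 1
L = 4/31 + 7/31 + 17/62 + 29/62 + 33/62 + 1 = 163/62 ≈ 2.629 bits/symbol.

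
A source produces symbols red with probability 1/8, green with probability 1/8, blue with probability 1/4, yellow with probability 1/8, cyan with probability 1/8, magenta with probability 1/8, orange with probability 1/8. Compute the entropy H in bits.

Each probability is a power of 1/2, so log₂(1/p) is an integer.
H = Σ p·log₂(1/p) = 1/8·3 + 1/8·3 + 1/4·2 + 1/8·3 + 1/8·3 + 1/8·3 + 1/8·3 = 2.75 bits.

2.75 bits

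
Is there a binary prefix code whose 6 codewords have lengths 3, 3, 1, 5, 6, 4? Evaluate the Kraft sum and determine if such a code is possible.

0.859375; yes

With common denominator 2^6 = 64: Σ 2^(−ℓᵢ) = 8/64 + 8/64 + 32/64 + 2/64 + 1/64 + 4/64 = 55/64 = 0.859375.
Kraft's inequality requires Σ ≤ 1; here Σ = 0.859375 ≤ 1, so such a prefix code exists.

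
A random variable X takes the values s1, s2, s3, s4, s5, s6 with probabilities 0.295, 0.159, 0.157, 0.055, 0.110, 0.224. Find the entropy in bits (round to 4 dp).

H = −Σ pᵢ log₂ pᵢ.
−0.295·log₂(0.295) = 0.5196
−0.159·log₂(0.159) = 0.4218
−0.157·log₂(0.157) = 0.4194
−0.055·log₂(0.055) = 0.2301
−0.110·log₂(0.110) = 0.3503
−0.224·log₂(0.224) = 0.4835
Sum ≈ 2.4247 → 2.4247 bits.

2.4247 bits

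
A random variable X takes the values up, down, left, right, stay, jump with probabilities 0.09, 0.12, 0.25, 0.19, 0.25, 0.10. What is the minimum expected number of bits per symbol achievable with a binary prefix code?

2.5 bits/symbol

Repeatedly combine the two least-probable nodes; the expected code length is the sum of the merged weights.
merge 9/100 + 1/10 → 19/100
merge 3/25 + 19/100 → 31/100
merge 19/100 + 1/4 → 11/25
merge 1/4 + 31/100 → 14/25
merge 11/25 + 14/25 → 1
L = 19/100 + 31/100 + 11/25 + 14/25 + 1 = 5/2 = 2.5 bits/symbol.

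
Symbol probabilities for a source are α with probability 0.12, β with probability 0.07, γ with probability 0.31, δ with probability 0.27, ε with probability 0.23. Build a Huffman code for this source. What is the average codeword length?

2.19 bits/symbol

Repeatedly combine the two least-probable nodes; the expected code length is the sum of the merged weights.
merge 7/100 + 3/25 → 19/100
merge 19/100 + 23/100 → 21/50
merge 27/100 + 31/100 → 29/50
merge 21/50 + 29/50 → 1
L = 19/100 + 21/50 + 29/50 + 1 = 219/100 = 2.19 bits/symbol.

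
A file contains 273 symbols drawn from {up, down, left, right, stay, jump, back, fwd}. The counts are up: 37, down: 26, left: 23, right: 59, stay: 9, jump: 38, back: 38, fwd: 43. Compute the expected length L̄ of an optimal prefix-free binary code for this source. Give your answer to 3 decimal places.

Probabilities are the counts divided by 273.
Repeatedly combine the two least-probable nodes; the expected code length is the sum of the merged weights.
merge 3/91 + 23/273 → 32/273
merge 2/21 + 32/273 → 58/273
merge 37/273 + 38/273 → 25/91
merge 38/273 + 43/273 → 27/91
merge 58/273 + 59/273 → 3/7
merge 25/91 + 27/91 → 4/7
merge 3/7 + 4/7 → 1
L = 32/273 + 58/273 + 25/91 + 27/91 + 3/7 + 4/7 + 1 = 264/91 ≈ 2.901 bits/symbol.

2.901 bits/symbol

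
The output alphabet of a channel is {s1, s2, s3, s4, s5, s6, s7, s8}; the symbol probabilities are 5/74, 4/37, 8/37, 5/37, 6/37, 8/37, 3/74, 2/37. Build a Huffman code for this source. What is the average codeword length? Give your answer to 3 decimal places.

Repeatedly combine the two least-probable nodes; the expected code length is the sum of the merged weights.
merge 3/74 + 2/37 → 7/74
merge 5/74 + 7/74 → 6/37
merge 4/37 + 5/37 → 9/37
merge 6/37 + 6/37 → 12/37
merge 8/37 + 8/37 → 16/37
merge 9/37 + 12/37 → 21/37
merge 16/37 + 21/37 → 1
L = 7/74 + 6/37 + 9/37 + 12/37 + 16/37 + 21/37 + 1 = 209/74 ≈ 2.824 bits/symbol.

2.824 bits/symbol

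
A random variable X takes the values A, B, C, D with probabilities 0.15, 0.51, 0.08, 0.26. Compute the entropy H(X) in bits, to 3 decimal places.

H = −Σ pᵢ log₂ pᵢ.
−0.15·log₂(0.15) = 0.4105
−0.51·log₂(0.51) = 0.4954
−0.08·log₂(0.08) = 0.2915
−0.26·log₂(0.26) = 0.5053
Sum ≈ 1.7028 → 1.703 bits.

1.703 bits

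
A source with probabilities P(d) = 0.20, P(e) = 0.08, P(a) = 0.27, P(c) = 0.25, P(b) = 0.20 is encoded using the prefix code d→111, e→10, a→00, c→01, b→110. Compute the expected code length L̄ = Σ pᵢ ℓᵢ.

2.4 bits/symbol

L̄ = Σ pᵢ·ℓᵢ = 0.20·3 + 0.08·2 + 0.27·2 + 0.25·2 + 0.20·3 = 2.4 bits/symbol.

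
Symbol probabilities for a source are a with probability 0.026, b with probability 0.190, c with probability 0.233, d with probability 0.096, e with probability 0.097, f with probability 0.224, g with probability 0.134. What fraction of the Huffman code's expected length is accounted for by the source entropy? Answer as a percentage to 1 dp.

97.7%

Entropy H = −Σ p log₂ p ≈ 2.6049 bits.
Huffman merges: 13/500+12/125→61/500; 97/1000+61/500→219/1000; 67/500+19/100→81/250; 219/1000+28/125→443/1000; 233/1000+81/250→557/1000; 443/1000+557/1000→1. L = 533/200 ≈ 2.6650.
Efficiency = H/L = 2.6049/2.6650 = 97.7%.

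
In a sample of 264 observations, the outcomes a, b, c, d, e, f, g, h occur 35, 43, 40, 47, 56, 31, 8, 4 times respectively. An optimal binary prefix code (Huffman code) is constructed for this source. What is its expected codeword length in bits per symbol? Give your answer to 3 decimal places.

2.818 bits/symbol

Probabilities are the counts divided by 264.
Repeatedly combine the two least-probable nodes; the expected code length is the sum of the merged weights.
merge 1/66 + 1/33 → 1/22
merge 1/22 + 31/264 → 43/264
merge 35/264 + 5/33 → 25/88
merge 43/264 + 43/264 → 43/132
merge 47/264 + 7/33 → 103/264
merge 25/88 + 43/132 → 161/264
merge 103/264 + 161/264 → 1
L = 1/22 + 43/264 + 25/88 + 43/132 + 103/264 + 161/264 + 1 = 31/11 ≈ 2.818 bits/symbol.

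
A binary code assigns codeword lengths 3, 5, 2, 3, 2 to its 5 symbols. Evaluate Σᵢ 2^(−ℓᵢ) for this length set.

With common denominator 2^5 = 32: Σ 2^(−ℓᵢ) = 4/32 + 1/32 + 8/32 + 4/32 + 8/32 = 25/32 = 0.78125.

0.78125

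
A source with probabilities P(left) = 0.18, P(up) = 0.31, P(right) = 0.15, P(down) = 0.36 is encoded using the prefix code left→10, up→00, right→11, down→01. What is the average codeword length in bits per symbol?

L̄ = Σ pᵢ·ℓᵢ = 0.18·2 + 0.31·2 + 0.15·2 + 0.36·2 = 2 bits/symbol.

2 bits/symbol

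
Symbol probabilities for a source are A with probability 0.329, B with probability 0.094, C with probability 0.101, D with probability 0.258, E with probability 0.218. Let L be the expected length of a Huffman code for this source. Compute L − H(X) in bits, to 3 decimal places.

Entropy H = −Σ p log₂ p ≈ 2.1657 bits.
Huffman merges: 47/500+101/1000→39/200; 39/200+109/500→413/1000; 129/500+329/1000→587/1000; 413/1000+587/1000→1. L = 439/200 ≈ 2.1950.
L − H = 2.1950 − 2.1657 = 0.029 bits.

0.029 bits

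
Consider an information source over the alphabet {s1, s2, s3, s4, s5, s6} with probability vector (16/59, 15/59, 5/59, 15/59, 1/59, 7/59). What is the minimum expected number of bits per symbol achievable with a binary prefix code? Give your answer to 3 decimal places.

2.322 bits/symbol

Repeatedly combine the two least-probable nodes; the expected code length is the sum of the merged weights.
merge 1/59 + 5/59 → 6/59
merge 6/59 + 7/59 → 13/59
merge 13/59 + 15/59 → 28/59
merge 15/59 + 16/59 → 31/59
merge 28/59 + 31/59 → 1
L = 6/59 + 13/59 + 28/59 + 31/59 + 1 = 137/59 ≈ 2.322 bits/symbol.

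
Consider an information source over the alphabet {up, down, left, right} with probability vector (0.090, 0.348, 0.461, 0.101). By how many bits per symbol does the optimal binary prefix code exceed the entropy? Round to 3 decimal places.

Entropy H = −Σ p log₂ p ≈ 1.6917 bits.
Huffman merges: 9/100+101/1000→191/1000; 191/1000+87/250→539/1000; 461/1000+539/1000→1. L = 173/100 ≈ 1.7300.
L − H = 1.7300 − 1.6917 = 0.038 bits.

0.038 bits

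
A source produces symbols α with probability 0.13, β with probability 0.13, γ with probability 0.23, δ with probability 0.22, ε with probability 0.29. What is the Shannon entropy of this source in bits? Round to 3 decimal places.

H = −Σ pᵢ log₂ pᵢ.
−0.13·log₂(0.13) = 0.3826
−0.13·log₂(0.13) = 0.3826
−0.23·log₂(0.23) = 0.4877
−0.22·log₂(0.22) = 0.4806
−0.29·log₂(0.29) = 0.5179
Sum ≈ 2.2514 → 2.251 bits.

2.251 bits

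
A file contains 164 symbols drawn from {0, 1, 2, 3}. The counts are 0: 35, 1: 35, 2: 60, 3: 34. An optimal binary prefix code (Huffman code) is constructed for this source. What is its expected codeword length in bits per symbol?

2 bits/symbol

Probabilities are the counts divided by 164.
Repeatedly combine the two least-probable nodes; the expected code length is the sum of the merged weights.
merge 17/82 + 35/164 → 69/164
merge 35/164 + 15/41 → 95/164
merge 69/164 + 95/164 → 1
L = 69/164 + 95/164 + 1 = 2 bits/symbol.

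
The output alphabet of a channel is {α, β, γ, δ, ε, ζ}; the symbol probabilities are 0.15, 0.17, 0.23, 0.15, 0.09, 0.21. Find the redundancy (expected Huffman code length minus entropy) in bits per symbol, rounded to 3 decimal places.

Entropy H = −Σ p log₂ p ≈ 2.5288 bits.
Huffman merges: 9/100+3/20→6/25; 3/20+17/100→8/25; 21/100+23/100→11/25; 6/25+8/25→14/25; 11/25+14/25→1. L = 64/25 ≈ 2.5600.
L − H = 2.5600 − 2.5288 = 0.031 bits.

0.031 bits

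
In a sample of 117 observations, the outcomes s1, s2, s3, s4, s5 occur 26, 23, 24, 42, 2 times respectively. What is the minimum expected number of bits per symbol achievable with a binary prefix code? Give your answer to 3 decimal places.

2.214 bits/symbol

Probabilities are the counts divided by 117.
Repeatedly combine the two least-probable nodes; the expected code length is the sum of the merged weights.
merge 2/117 + 23/117 → 25/117
merge 8/39 + 25/117 → 49/117
merge 2/9 + 14/39 → 68/117
merge 49/117 + 68/117 → 1
L = 25/117 + 49/117 + 68/117 + 1 = 259/117 ≈ 2.214 bits/symbol.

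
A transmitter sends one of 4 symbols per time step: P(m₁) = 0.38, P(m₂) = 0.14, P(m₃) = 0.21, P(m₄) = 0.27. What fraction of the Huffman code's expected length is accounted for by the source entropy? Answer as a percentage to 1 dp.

Entropy H = −Σ p log₂ p ≈ 1.9104 bits.
Huffman merges: 7/50+21/100→7/20; 27/100+7/20→31/50; 19/50+31/50→1. L = 197/100 ≈ 1.9700.
Efficiency = H/L = 1.9104/1.9700 = 97.0%.

97.0%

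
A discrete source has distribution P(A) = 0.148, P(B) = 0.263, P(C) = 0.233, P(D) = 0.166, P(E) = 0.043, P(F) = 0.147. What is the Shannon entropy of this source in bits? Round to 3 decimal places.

2.436 bits

H = −Σ pᵢ log₂ pᵢ.
−0.148·log₂(0.148) = 0.4079
−0.263·log₂(0.263) = 0.5068
−0.233·log₂(0.233) = 0.4897
−0.166·log₂(0.166) = 0.4301
−0.043·log₂(0.043) = 0.1952
−0.147·log₂(0.147) = 0.4066
Sum ≈ 2.4363 → 2.436 bits.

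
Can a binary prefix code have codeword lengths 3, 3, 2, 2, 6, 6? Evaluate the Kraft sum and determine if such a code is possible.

0.78125; yes

With common denominator 2^6 = 64: Σ 2^(−ℓᵢ) = 8/64 + 8/64 + 16/64 + 16/64 + 1/64 + 1/64 = 50/64 = 0.78125.
Kraft's inequality requires Σ ≤ 1; here Σ = 0.78125 ≤ 1, so such a prefix code exists.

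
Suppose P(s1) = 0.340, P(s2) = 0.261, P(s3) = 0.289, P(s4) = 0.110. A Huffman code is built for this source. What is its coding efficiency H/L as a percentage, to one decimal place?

95.1%

Entropy H = −Σ p log₂ p ≈ 1.9028 bits.
Huffman merges: 11/100+261/1000→371/1000; 289/1000+17/50→629/1000; 371/1000+629/1000→1. L = 2 ≈ 2.0000.
Efficiency = H/L = 1.9028/2.0000 = 95.1%.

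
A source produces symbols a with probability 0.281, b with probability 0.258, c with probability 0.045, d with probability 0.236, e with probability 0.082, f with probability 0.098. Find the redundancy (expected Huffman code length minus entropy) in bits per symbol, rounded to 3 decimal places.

Entropy H = −Σ p log₂ p ≈ 2.3361 bits.
Huffman merges: 9/200+41/500→127/1000; 49/500+127/1000→9/40; 9/40+59/250→461/1000; 129/500+281/1000→539/1000; 461/1000+539/1000→1. L = 294/125 ≈ 2.3520.
L − H = 2.3520 − 2.3361 = 0.016 bits.

0.016 bits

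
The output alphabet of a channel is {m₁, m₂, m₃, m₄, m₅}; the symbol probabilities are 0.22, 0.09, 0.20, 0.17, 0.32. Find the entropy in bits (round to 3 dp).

H = −Σ pᵢ log₂ pᵢ.
−0.22·log₂(0.22) = 0.4806
−0.09·log₂(0.09) = 0.3127
−0.20·log₂(0.20) = 0.4644
−0.17·log₂(0.17) = 0.4346
−0.32·log₂(0.32) = 0.5260
Sum ≈ 2.2182 → 2.218 bits.

2.218 bits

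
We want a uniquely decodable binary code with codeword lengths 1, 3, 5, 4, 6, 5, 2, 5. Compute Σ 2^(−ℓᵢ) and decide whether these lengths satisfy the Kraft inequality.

1.046875; no

With common denominator 2^6 = 64: Σ 2^(−ℓᵢ) = 32/64 + 8/64 + 2/64 + 4/64 + 1/64 + 2/64 + 16/64 + 2/64 = 67/64 = 1.046875.
Kraft's inequality requires Σ ≤ 1; here Σ = 1.046875 > 1, so no such prefix code exists.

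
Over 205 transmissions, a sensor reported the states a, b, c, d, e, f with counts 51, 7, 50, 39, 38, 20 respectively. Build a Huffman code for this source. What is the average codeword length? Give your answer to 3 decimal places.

2.449 bits/symbol

Probabilities are the counts divided by 205.
Repeatedly combine the two least-probable nodes; the expected code length is the sum of the merged weights.
merge 7/205 + 4/41 → 27/205
merge 27/205 + 38/205 → 13/41
merge 39/205 + 10/41 → 89/205
merge 51/205 + 13/41 → 116/205
merge 89/205 + 116/205 → 1
L = 27/205 + 13/41 + 89/205 + 116/205 + 1 = 502/205 ≈ 2.449 bits/symbol.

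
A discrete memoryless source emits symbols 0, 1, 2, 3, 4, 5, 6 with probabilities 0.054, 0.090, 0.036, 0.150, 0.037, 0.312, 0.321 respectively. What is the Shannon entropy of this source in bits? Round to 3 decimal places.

H = −Σ pᵢ log₂ pᵢ.
−0.054·log₂(0.054) = 0.2274
−0.090·log₂(0.090) = 0.3127
−0.036·log₂(0.036) = 0.1727
−0.150·log₂(0.150) = 0.4105
−0.037·log₂(0.037) = 0.1760
−0.312·log₂(0.312) = 0.5243
−0.321·log₂(0.321) = 0.5262
Sum ≈ 2.3497 → 2.350 bits.

2.350 bits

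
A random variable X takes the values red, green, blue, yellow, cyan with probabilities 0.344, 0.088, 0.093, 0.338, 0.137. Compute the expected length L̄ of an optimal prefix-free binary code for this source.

Repeatedly combine the two least-probable nodes; the expected code length is the sum of the merged weights.
merge 11/125 + 93/1000 → 181/1000
merge 137/1000 + 181/1000 → 159/500
merge 159/500 + 169/500 → 82/125
merge 43/125 + 82/125 → 1
L = 181/1000 + 159/500 + 82/125 + 1 = 431/200 = 2.155 bits/symbol.

2.155 bits/symbol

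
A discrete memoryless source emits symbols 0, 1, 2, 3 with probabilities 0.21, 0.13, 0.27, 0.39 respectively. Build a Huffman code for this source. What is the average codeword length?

Repeatedly combine the two least-probable nodes; the expected code length is the sum of the merged weights.
merge 13/100 + 21/100 → 17/50
merge 27/100 + 17/50 → 61/100
merge 39/100 + 61/100 → 1
L = 17/50 + 61/100 + 1 = 39/20 = 1.95 bits/symbol.

1.95 bits/symbol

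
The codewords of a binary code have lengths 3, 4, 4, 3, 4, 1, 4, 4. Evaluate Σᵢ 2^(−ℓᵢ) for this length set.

1.0625

With common denominator 2^4 = 16: Σ 2^(−ℓᵢ) = 2/16 + 1/16 + 1/16 + 2/16 + 1/16 + 8/16 + 1/16 + 1/16 = 17/16 = 1.0625.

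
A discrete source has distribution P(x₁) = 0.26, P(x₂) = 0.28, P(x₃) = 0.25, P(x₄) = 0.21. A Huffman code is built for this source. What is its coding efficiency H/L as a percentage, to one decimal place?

99.6%

Entropy H = −Σ p log₂ p ≈ 1.9923 bits.
Huffman merges: 21/100+1/4→23/50; 13/50+7/25→27/50; 23/50+27/50→1. L = 2 ≈ 2.0000.
Efficiency = H/L = 1.9923/2.0000 = 99.6%.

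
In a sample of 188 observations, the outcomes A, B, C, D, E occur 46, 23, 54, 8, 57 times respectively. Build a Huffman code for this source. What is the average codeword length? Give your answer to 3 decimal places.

Probabilities are the counts divided by 188.
Repeatedly combine the two least-probable nodes; the expected code length is the sum of the merged weights.
merge 2/47 + 23/188 → 31/188
merge 31/188 + 23/94 → 77/188
merge 27/94 + 57/188 → 111/188
merge 77/188 + 111/188 → 1
L = 31/188 + 77/188 + 111/188 + 1 = 407/188 ≈ 2.165 bits/symbol.

2.165 bits/symbol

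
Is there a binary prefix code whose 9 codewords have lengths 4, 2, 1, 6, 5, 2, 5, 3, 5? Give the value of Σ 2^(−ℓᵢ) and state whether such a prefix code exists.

1.296875; no

With common denominator 2^6 = 64: Σ 2^(−ℓᵢ) = 4/64 + 16/64 + 32/64 + 1/64 + 2/64 + 16/64 + 2/64 + 8/64 + 2/64 = 83/64 = 1.296875.
Kraft's inequality requires Σ ≤ 1; here Σ = 1.296875 > 1, so no such prefix code exists.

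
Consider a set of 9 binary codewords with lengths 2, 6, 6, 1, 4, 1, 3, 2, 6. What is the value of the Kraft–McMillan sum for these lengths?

With common denominator 2^6 = 64: Σ 2^(−ℓᵢ) = 16/64 + 1/64 + 1/64 + 32/64 + 4/64 + 32/64 + 8/64 + 16/64 + 1/64 = 111/64 = 1.734375.

1.734375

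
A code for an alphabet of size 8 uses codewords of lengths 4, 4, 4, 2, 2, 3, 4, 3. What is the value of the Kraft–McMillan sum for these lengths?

1

With common denominator 2^4 = 16: Σ 2^(−ℓᵢ) = 1/16 + 1/16 + 1/16 + 4/16 + 4/16 + 2/16 + 1/16 + 2/16 = 16/16 = 1.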